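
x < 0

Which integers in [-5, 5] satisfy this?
Holds for: {-5, -4, -3, -2, -1}
Fails for: {0, 1, 2, 3, 4, 5}

Answer: {-5, -4, -3, -2, -1}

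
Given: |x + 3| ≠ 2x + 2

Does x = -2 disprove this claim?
Substitute x = -2 into the relation:
x = -2: LHS = |(-2) + 3| = |1| = 1, RHS = 2·(-2) + 2 = -2; 1 ≠ -2 — holds

The claim holds here, so x = -2 is not a counterexample. (A counterexample exists elsewhere, e.g. x = 1.)

Answer: No, x = -2 is not a counterexample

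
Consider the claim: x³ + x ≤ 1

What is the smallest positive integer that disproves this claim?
Testing positive integers:
x = 1: LHS = 1³ + 1 = 2; 2 ≤ 1 — FAILS  ← smallest positive counterexample

Answer: x = 1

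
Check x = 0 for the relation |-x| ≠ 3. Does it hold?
x = 0: LHS = |-0| = |0| = 0; 0 ≠ 3 — holds

The relation is satisfied at x = 0.

Answer: Yes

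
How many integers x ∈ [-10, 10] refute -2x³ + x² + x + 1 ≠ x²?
Counterexamples in [-10, 10]: {1}.

Counting them gives 1 values.

Answer: 1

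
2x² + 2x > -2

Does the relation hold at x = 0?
x = 0: LHS = 2·0² + 2·0 = 0; 0 > -2 — holds

The relation is satisfied at x = 0.

Answer: Yes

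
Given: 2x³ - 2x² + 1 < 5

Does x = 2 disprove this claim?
Substitute x = 2 into the relation:
x = 2: LHS = 2·2³ - 2·2² + 1 = 9; 9 < 5 — FAILS

Since the claim fails at x = 2, this value is a counterexample.

Answer: Yes, x = 2 is a counterexample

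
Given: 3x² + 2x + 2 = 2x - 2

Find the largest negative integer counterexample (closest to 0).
Testing negative integers from -1 downward:
x = -1: LHS = 3·(-1)² + 2·(-1) + 2 = 3, RHS = 2·(-1) - 2 = -4; 3 = -4 — FAILS  ← closest negative counterexample to 0

Answer: x = -1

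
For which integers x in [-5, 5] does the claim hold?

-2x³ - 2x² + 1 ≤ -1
Holds for: {1, 2, 3, 4, 5}
Fails for: {-5, -4, -3, -2, -1, 0}

Answer: {1, 2, 3, 4, 5}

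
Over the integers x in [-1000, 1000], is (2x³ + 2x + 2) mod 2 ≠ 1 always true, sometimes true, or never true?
For a polynomial with integer coefficients, its value mod 2 depends only on x mod 2, so it suffices to check one representative of each residue class, x = 0, 1:
x = 0: LHS = (2·0³ + 2·0 + 2) mod 2 = 2 mod 2 = 0; 0 ≠ 1 — holds
x = 1: LHS = (2·1³ + 2·1 + 2) mod 2 = 6 mod 2 = 0; 0 ≠ 1 — holds
The relation holds in every residue class, so the relation holds for every integer in [-1000, 1000].

No counterexample exists.

Answer: Always true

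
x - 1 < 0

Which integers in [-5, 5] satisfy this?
Holds for: {-5, -4, -3, -2, -1, 0}
Fails for: {1, 2, 3, 4, 5}

Answer: {-5, -4, -3, -2, -1, 0}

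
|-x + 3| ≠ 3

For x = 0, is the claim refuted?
Substitute x = 0 into the relation:
x = 0: LHS = |-0 + 3| = |3| = 3; 3 ≠ 3 — FAILS

Since the claim fails at x = 0, this value is a counterexample.

Answer: Yes, x = 0 is a counterexample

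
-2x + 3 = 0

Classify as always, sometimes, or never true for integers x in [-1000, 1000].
Track d = LHS − RHS over the integers in [-1000, 1000]. Equality would need d = 0, but d changes sign only between consecutive integers, jumping over 0:
x = 1: LHS = -2·1 + 3 = 1; 1 = 0 — FAILS  (d = 1)
x = 2: LHS = -2·2 + 3 = -1; -1 = 0 — FAILS  (d = -1)
Away from these crossings d keeps a constant sign, and checking every integer in [-1000, 1000] confirms d ≠ 0 throughout. Hence the two sides are never equal, so the claimed relation (=) fails for every integer in [-1000, 1000].

No integer in the range satisfies it.

Answer: Never true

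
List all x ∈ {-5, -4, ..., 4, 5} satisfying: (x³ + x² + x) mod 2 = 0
Holds for: {-4, -2, 0, 2, 4}
Fails for: {-5, -3, -1, 1, 3, 5}

Answer: {-4, -2, 0, 2, 4}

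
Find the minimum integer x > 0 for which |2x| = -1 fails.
Testing positive integers:
x = 1: LHS = |2·1| = |2| = 2; 2 = -1 — FAILS  ← smallest positive counterexample

Answer: x = 1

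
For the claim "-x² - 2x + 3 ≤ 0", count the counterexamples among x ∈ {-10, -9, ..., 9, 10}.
Counterexamples in [-10, 10]: {-2, -1, 0}.

Counting them gives 3 values.

Answer: 3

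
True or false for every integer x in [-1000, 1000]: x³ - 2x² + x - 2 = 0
The claim fails at x = 0:
x = 0: LHS = 0³ - 2·0² + 0 - 2 = -2; -2 = 0 — FAILS

Because a single integer refutes it, the statement is false.

Answer: False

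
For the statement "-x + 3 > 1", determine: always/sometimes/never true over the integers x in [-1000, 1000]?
Holds at x = 0: LHS = -0 + 3 = 3; 3 > 1 — holds
Fails at x = 2: LHS = -2 + 3 = 1; 1 > 1 — FAILS
It is satisfied by some integers in the range but not all.

Answer: Sometimes true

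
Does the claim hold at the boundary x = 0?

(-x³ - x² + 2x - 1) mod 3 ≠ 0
x = 0: LHS = (-0³ - 0² + 2·0 - 1) mod 3 = (-1) mod 3 = 2; 2 ≠ 0 — holds

The relation is satisfied at x = 0.

Answer: Yes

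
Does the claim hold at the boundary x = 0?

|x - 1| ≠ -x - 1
x = 0: LHS = |0 - 1| = |-1| = 1, RHS = -0 - 1 = -1; 1 ≠ -1 — holds

The relation is satisfied at x = 0.

Answer: Yes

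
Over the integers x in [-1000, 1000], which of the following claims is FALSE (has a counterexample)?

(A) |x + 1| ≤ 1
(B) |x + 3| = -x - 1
(A) x = 1: LHS = |1 + 1| = |2| = 2; 2 ≤ 1 — FAILS
(B) x = 0: LHS = |0 + 3| = |3| = 3, RHS = -0 - 1 = -1; 3 = -1 — FAILS

Answer: Both A and B are false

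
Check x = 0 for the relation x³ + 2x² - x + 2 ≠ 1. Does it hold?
x = 0: LHS = 0³ + 2·0² - 0 + 2 = 2; 2 ≠ 1 — holds

The relation is satisfied at x = 0.

Answer: Yes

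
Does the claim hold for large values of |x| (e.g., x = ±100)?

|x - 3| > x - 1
x = 100: LHS = |100 - 3| = |97| = 97, RHS = 100 - 1 = 99; 97 > 99 — FAILS
x = -100: LHS = |(-100) - 3| = |-103| = 103, RHS = (-100) - 1 = -101; 103 > -101 — holds

Answer: Partially: fails for x = 100, holds for x = -100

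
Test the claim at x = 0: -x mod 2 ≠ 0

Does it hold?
x = 0: LHS = (-0) mod 2 = 0 mod 2 = 0; 0 ≠ 0 — FAILS

The relation fails at x = 0, so x = 0 is a counterexample.

Answer: No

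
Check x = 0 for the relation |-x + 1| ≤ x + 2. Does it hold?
x = 0: LHS = |-0 + 1| = |1| = 1, RHS = 0 + 2 = 2; 1 ≤ 2 — holds

The relation is satisfied at x = 0.

Answer: Yes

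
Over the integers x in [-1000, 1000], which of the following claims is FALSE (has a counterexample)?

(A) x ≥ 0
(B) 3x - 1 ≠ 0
(A) x = -1: -1 ≥ 0 — FAILS

(B) Track d = LHS − RHS over the integers in [-1000, 1000]. Equality would need d = 0, but d changes sign only between consecutive integers, jumping over 0:
x = 0: LHS = 3·0 - 1 = -1; -1 ≠ 0 — holds  (d = -1)
x = 1: LHS = 3·1 - 1 = 2; 2 ≠ 0 — holds  (d = 2)
Away from these crossings d keeps a constant sign, and checking every integer in [-1000, 1000] confirms d ≠ 0 throughout. Hence the two sides are never equal, so the relation holds for every integer in [-1000, 1000].

Only (A) has a counterexample.

Answer: A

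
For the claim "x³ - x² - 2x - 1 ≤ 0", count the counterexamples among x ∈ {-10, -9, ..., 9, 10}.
Counterexamples in [-10, 10]: {3, 4, 5, 6, 7, 8, 9, 10}.

Counting them gives 8 values.

Answer: 8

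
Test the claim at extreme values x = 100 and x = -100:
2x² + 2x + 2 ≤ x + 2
x = 100: LHS = 2·100² + 2·100 + 2 = 20202, RHS = 100 + 2 = 102; 20202 ≤ 102 — FAILS
x = -100: LHS = 2·(-100)² + 2·(-100) + 2 = 19802, RHS = (-100) + 2 = -98; 19802 ≤ -98 — FAILS

Answer: No, fails for both x = 100 and x = -100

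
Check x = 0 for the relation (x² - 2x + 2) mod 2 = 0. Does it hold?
x = 0: LHS = (0² - 2·0 + 2) mod 2 = 2 mod 2 = 0; 0 = 0 — holds

The relation is satisfied at x = 0.

Answer: Yes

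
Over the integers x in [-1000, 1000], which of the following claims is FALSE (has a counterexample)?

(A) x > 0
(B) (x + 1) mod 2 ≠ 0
(A) x = 0: 0 > 0 — FAILS
(B) x = 1: LHS = (1 + 1) mod 2 = 2 mod 2 = 0; 0 ≠ 0 — FAILS

Answer: Both A and B are false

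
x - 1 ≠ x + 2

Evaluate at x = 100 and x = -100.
x = 100: LHS = 100 - 1 = 99, RHS = 100 + 2 = 102; 99 ≠ 102 — holds
x = -100: LHS = (-100) - 1 = -101, RHS = (-100) + 2 = -98; -101 ≠ -98 — holds

Answer: Yes, holds for both x = 100 and x = -100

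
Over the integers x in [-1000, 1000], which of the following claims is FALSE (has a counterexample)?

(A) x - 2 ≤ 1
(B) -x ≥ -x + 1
(A) x = 4: LHS = 4 - 2 = 2; 2 ≤ 1 — FAILS
(B) x = 0: LHS = -0 = 0, RHS = -0 + 1 = 1; 0 ≥ 1 — FAILS

Answer: Both A and B are false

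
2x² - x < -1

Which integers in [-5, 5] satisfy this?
Over all integers in [-5, 5], LHS − RHS is smallest at x = 0, where it equals 1:
x = 0: LHS = 2·0² - 0 = 0; 0 < -1 — FAILS
At the ends of the range:
x = -5: LHS = 2·(-5)² - (-5) = 55; 55 < -1 — FAILS
x = 5: LHS = 2·5² - 5 = 45; 45 < -1 — FAILS
Hence LHS − RHS is never negative, i.e. LHS ≥ RHS throughout, so the claimed relation (<) fails for every integer in [-5, 5].

Answer: None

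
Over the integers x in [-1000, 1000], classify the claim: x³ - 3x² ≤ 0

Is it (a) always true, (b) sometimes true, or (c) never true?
Holds at x = 0: LHS = 0³ - 3·0² = 0; 0 ≤ 0 — holds
Fails at x = 4: LHS = 4³ - 3·4² = 16; 16 ≤ 0 — FAILS
It is satisfied by some integers in the range but not all.

Answer: Sometimes true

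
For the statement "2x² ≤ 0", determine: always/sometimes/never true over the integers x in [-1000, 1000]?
Holds at x = 0: LHS = 2·0² = 0; 0 ≤ 0 — holds
Fails at x = 1: LHS = 2·1² = 2; 2 ≤ 0 — FAILS
It is satisfied by some integers in the range but not all.

Answer: Sometimes true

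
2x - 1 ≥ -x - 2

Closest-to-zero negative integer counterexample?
Testing negative integers from -1 downward:
x = -1: LHS = 2·(-1) - 1 = -3, RHS = -(-1) - 2 = -1; -3 ≥ -1 — FAILS  ← closest negative counterexample to 0

Answer: x = -1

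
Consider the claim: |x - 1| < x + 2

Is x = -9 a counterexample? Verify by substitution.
Substitute x = -9 into the relation:
x = -9: LHS = |(-9) - 1| = |-10| = 10, RHS = (-9) + 2 = -7; 10 < -7 — FAILS

Since the claim fails at x = -9, this value is a counterexample.

Answer: Yes, x = -9 is a counterexample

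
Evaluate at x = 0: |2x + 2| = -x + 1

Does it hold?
x = 0: LHS = |2·0 + 2| = |2| = 2, RHS = -0 + 1 = 1; 2 = 1 — FAILS

The relation fails at x = 0, so x = 0 is a counterexample.

Answer: No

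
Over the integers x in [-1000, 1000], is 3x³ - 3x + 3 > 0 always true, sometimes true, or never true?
Holds at x = 0: LHS = 3·0³ - 3·0 + 3 = 3; 3 > 0 — holds
Fails at x = -2: LHS = 3·(-2)³ - 3·(-2) + 3 = -15; -15 > 0 — FAILS
It is satisfied by some integers in the range but not all.

Answer: Sometimes true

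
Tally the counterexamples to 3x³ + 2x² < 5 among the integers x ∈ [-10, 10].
Counterexamples in [-10, 10]: {1, 2, 3, 4, 5, 6, 7, 8, 9, 10}.

Counting them gives 10 values.

Answer: 10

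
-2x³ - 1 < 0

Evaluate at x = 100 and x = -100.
x = 100: LHS = -2·100³ - 1 = -2000001; -2000001 < 0 — holds
x = -100: LHS = -2·(-100)³ - 1 = 1999999; 1999999 < 0 — FAILS

Answer: Partially: holds for x = 100, fails for x = -100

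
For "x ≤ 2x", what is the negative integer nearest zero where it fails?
Testing negative integers from -1 downward:
x = -1: RHS = 2·(-1) = -2; -1 ≤ -2 — FAILS  ← closest negative counterexample to 0

Answer: x = -1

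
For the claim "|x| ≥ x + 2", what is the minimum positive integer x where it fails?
Testing positive integers:
x = 1: LHS = |1| = 1, RHS = 1 + 2 = 3; 1 ≥ 3 — FAILS  ← smallest positive counterexample

Answer: x = 1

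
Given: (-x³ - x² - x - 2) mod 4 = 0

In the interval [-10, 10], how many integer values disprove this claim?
Counterexamples in [-10, 10]: {-9, -8, -7, -5, -4, -3, -1, 0, 1, 3, 4, 5, 7, 8, 9}.

Counting them gives 15 values.

Answer: 15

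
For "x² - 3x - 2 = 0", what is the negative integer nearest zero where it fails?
Testing negative integers from -1 downward:
x = -1: LHS = (-1)² - 3·(-1) - 2 = 2; 2 = 0 — FAILS  ← closest negative counterexample to 0

Answer: x = -1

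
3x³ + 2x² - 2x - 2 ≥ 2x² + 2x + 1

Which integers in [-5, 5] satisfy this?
Holds for: {2, 3, 4, 5}
Fails for: {-5, -4, -3, -2, -1, 0, 1}

Answer: {2, 3, 4, 5}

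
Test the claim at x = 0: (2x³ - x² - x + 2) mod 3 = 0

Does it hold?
x = 0: LHS = (2·0³ - 0² - 0 + 2) mod 3 = 2 mod 3 = 2; 2 = 0 — FAILS

The relation fails at x = 0, so x = 0 is a counterexample.

Answer: No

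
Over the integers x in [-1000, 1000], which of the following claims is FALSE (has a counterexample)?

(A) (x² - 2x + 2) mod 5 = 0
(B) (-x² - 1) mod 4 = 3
(A) x = 0: LHS = (0² - 2·0 + 2) mod 5 = 2 mod 5 = 2; 2 = 0 — FAILS
(B) x = 1: LHS = (-1² - 1) mod 4 = (-2) mod 4 = 2; 2 = 3 — FAILS

Answer: Both A and B are false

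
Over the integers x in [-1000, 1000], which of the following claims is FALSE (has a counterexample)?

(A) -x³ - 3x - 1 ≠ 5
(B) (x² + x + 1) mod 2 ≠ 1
(A) Track d = LHS − RHS over the integers in [-1000, 1000]. Equality would need d = 0, but d changes sign only between consecutive integers, jumping over 0:
x = -2: LHS = -(-2)³ - 3·(-2) - 1 = 13; 13 ≠ 5 — holds  (d = 8)
x = -1: LHS = -(-1)³ - 3·(-1) - 1 = 3; 3 ≠ 5 — holds  (d = -2)
Away from these crossings d keeps a constant sign, and checking every integer in [-1000, 1000] confirms d ≠ 0 throughout. Hence the two sides are never equal, so the relation holds for every integer in [-1000, 1000].

(B) x = 0: LHS = (0² + 0 + 1) mod 2 = 1 mod 2 = 1; 1 ≠ 1 — FAILS

Only (B) has a counterexample.

Answer: B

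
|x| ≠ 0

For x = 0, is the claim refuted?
Substitute x = 0 into the relation:
x = 0: LHS = |0| = 0; 0 ≠ 0 — FAILS

Since the claim fails at x = 0, this value is a counterexample.

Answer: Yes, x = 0 is a counterexample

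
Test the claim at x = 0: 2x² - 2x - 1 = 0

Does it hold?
x = 0: LHS = 2·0² - 2·0 - 1 = -1; -1 = 0 — FAILS

The relation fails at x = 0, so x = 0 is a counterexample.

Answer: No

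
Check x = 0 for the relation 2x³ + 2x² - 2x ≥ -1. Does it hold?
x = 0: LHS = 2·0³ + 2·0² - 2·0 = 0; 0 ≥ -1 — holds

The relation is satisfied at x = 0.

Answer: Yes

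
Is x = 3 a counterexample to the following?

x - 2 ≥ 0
Substitute x = 3 into the relation:
x = 3: LHS = 3 - 2 = 1; 1 ≥ 0 — holds

The claim holds here, so x = 3 is not a counterexample. (A counterexample exists elsewhere, e.g. x = 0.)

Answer: No, x = 3 is not a counterexample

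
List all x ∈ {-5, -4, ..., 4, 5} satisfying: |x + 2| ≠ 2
Holds for: {-5, -3, -2, -1, 1, 2, 3, 4, 5}
Fails for: {-4, 0}

Answer: {-5, -3, -2, -1, 1, 2, 3, 4, 5}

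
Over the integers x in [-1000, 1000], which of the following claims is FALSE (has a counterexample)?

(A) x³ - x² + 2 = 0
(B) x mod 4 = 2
(A) x = 0: LHS = 0³ - 0² + 2 = 2; 2 = 0 — FAILS
(B) x = 0: LHS = 0 mod 4 = 0; 0 = 2 — FAILS

Answer: Both A and B are false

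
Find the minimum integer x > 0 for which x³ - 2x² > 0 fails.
Testing positive integers:
x = 1: LHS = 1³ - 2·1² = -1; -1 > 0 — FAILS  ← smallest positive counterexample

Answer: x = 1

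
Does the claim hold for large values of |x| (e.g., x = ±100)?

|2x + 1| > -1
x = 100: LHS = |2·100 + 1| = |201| = 201; 201 > -1 — holds
x = -100: LHS = |2·(-100) + 1| = |-199| = 199; 199 > -1 — holds

Answer: Yes, holds for both x = 100 and x = -100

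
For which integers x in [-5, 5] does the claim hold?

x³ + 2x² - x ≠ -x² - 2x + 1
Holds for: {-5, -4, -3, -2, 0, 1, 2, 3, 4, 5}
Fails for: {-1}

Answer: {-5, -4, -3, -2, 0, 1, 2, 3, 4, 5}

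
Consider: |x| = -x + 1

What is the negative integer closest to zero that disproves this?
Testing negative integers from -1 downward:
x = -1: LHS = |-1| = 1, RHS = -(-1) + 1 = 2; 1 = 2 — FAILS  ← closest negative counterexample to 0

Answer: x = -1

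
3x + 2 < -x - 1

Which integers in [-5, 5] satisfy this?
Holds for: {-5, -4, -3, -2, -1}
Fails for: {0, 1, 2, 3, 4, 5}

Answer: {-5, -4, -3, -2, -1}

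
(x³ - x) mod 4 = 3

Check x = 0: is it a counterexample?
Substitute x = 0 into the relation:
x = 0: LHS = (0³ - 0) mod 4 = 0 mod 4 = 0; 0 = 3 — FAILS

Since the claim fails at x = 0, this value is a counterexample.

Answer: Yes, x = 0 is a counterexample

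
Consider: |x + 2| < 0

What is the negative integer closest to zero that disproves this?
Testing negative integers from -1 downward:
x = -1: LHS = |(-1) + 2| = |1| = 1; 1 < 0 — FAILS  ← closest negative counterexample to 0

Answer: x = -1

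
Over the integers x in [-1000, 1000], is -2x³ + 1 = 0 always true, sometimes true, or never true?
Track d = LHS − RHS over the integers in [-1000, 1000]. Equality would need d = 0, but d changes sign only between consecutive integers, jumping over 0:
x = 0: LHS = -2·0³ + 1 = 1; 1 = 0 — FAILS  (d = 1)
x = 1: LHS = -2·1³ + 1 = -1; -1 = 0 — FAILS  (d = -1)
Away from these crossings d keeps a constant sign, and checking every integer in [-1000, 1000] confirms d ≠ 0 throughout. Hence the two sides are never equal, so the claimed relation (=) fails for every integer in [-1000, 1000].

No integer in the range satisfies it.

Answer: Never true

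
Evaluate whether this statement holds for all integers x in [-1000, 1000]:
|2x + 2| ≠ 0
The claim fails at x = -1:
x = -1: LHS = |2·(-1) + 2| = |0| = 0; 0 ≠ 0 — FAILS

Because a single integer refutes it, the statement is false.

Answer: False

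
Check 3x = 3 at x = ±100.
x = 100: LHS = 3·100 = 300; 300 = 3 — FAILS
x = -100: LHS = 3·(-100) = -300; -300 = 3 — FAILS

Answer: No, fails for both x = 100 and x = -100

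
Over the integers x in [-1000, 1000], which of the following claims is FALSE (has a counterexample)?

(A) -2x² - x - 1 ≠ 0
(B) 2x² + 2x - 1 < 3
(A) Over all integers in [-1000, 1000], LHS − RHS is always negative; it is closest to 0 at x = 0, where it equals -1:
x = 0: LHS = -2·0² - 0 - 1 = -1; -1 ≠ 0 — holds
At the ends of the range:
x = -1000: LHS = -2·(-1000)² - (-1000) - 1 = -1999001; -1999001 ≠ 0 — holds
x = 1000: LHS = -2·1000² - 1000 - 1 = -2001001; -2001001 ≠ 0 — holds
Hence LHS − RHS is never 0, i.e. the two sides are never equal, so the relation holds for every integer in [-1000, 1000].

(B) x = 1: LHS = 2·1² + 2·1 - 1 = 3; 3 < 3 — FAILS

Only (B) has a counterexample.

Answer: B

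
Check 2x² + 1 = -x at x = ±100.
x = 100: LHS = 2·100² + 1 = 20001; 20001 = -100 — FAILS
x = -100: LHS = 2·(-100)² + 1 = 20001, RHS = -(-100) = 100; 20001 = 100 — FAILS

Answer: No, fails for both x = 100 and x = -100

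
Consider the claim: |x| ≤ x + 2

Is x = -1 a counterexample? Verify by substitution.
Substitute x = -1 into the relation:
x = -1: LHS = |-1| = 1, RHS = (-1) + 2 = 1; 1 ≤ 1 — holds

The claim holds here, so x = -1 is not a counterexample. (A counterexample exists elsewhere, e.g. x = -2.)

Answer: No, x = -1 is not a counterexample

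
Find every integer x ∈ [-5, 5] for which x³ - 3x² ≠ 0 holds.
Holds for: {-5, -4, -3, -2, -1, 1, 2, 4, 5}
Fails for: {0, 3}

Answer: {-5, -4, -3, -2, -1, 1, 2, 4, 5}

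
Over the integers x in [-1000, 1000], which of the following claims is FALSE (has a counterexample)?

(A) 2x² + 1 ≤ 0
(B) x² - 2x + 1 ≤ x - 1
(A) x = 0: LHS = 2·0² + 1 = 1; 1 ≤ 0 — FAILS
(B) x = 0: LHS = 0² - 2·0 + 1 = 1, RHS = 0 - 1 = -1; 1 ≤ -1 — FAILS

Answer: Both A and B are false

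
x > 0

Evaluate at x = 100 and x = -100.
x = 100: 100 > 0 — holds
x = -100: -100 > 0 — FAILS

Answer: Partially: holds for x = 100, fails for x = -100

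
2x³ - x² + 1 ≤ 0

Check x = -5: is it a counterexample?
Substitute x = -5 into the relation:
x = -5: LHS = 2·(-5)³ - (-5)² + 1 = -274; -274 ≤ 0 — holds

The claim holds here, so x = -5 is not a counterexample. (A counterexample exists elsewhere, e.g. x = 0.)

Answer: No, x = -5 is not a counterexample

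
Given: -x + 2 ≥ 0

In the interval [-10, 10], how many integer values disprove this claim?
Counterexamples in [-10, 10]: {3, 4, 5, 6, 7, 8, 9, 10}.

Counting them gives 8 values.

Answer: 8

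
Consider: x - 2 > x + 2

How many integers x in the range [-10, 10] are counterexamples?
Counterexamples in [-10, 10]: {-10, -9, -8, -7, -6, -5, -4, -3, -2, -1, 0, 1, 2, 3, 4, 5, 6, 7, 8, 9, 10}.

Counting them gives 21 values.

Answer: 21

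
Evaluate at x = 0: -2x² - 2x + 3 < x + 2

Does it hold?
x = 0: LHS = -2·0² - 2·0 + 3 = 3, RHS = 0 + 2 = 2; 3 < 2 — FAILS

The relation fails at x = 0, so x = 0 is a counterexample.

Answer: No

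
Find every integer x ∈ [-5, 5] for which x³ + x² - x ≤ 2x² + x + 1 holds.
Holds for: {-5, -4, -3, -2, -1, 0, 1, 2}
Fails for: {3, 4, 5}

Answer: {-5, -4, -3, -2, -1, 0, 1, 2}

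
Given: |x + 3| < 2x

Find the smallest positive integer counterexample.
Testing positive integers:
x = 1: LHS = |1 + 3| = |4| = 4, RHS = 2·1 = 2; 4 < 2 — FAILS  ← smallest positive counterexample

Answer: x = 1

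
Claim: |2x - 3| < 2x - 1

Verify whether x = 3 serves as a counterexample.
Substitute x = 3 into the relation:
x = 3: LHS = |2·3 - 3| = |3| = 3, RHS = 2·3 - 1 = 5; 3 < 5 — holds

The claim holds here, so x = 3 is not a counterexample. (A counterexample exists elsewhere, e.g. x = 0.)

Answer: No, x = 3 is not a counterexample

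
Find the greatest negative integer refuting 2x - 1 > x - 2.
Testing negative integers from -1 downward:
x = -1: LHS = 2·(-1) - 1 = -3, RHS = (-1) - 2 = -3; -3 > -3 — FAILS  ← closest negative counterexample to 0

Answer: x = -1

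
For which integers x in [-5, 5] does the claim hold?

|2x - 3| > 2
Holds for: {-5, -4, -3, -2, -1, 0, 3, 4, 5}
Fails for: {1, 2}

Answer: {-5, -4, -3, -2, -1, 0, 3, 4, 5}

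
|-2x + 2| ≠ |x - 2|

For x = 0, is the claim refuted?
Substitute x = 0 into the relation:
x = 0: LHS = |-2·0 + 2| = |2| = 2, RHS = |0 - 2| = |-2| = 2; 2 ≠ 2 — FAILS

Since the claim fails at x = 0, this value is a counterexample.

Answer: Yes, x = 0 is a counterexample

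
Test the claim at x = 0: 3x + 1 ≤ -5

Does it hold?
x = 0: LHS = 3·0 + 1 = 1; 1 ≤ -5 — FAILS

The relation fails at x = 0, so x = 0 is a counterexample.

Answer: No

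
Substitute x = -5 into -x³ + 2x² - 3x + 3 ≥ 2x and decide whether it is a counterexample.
Substitute x = -5 into the relation:
x = -5: LHS = -(-5)³ + 2·(-5)² - 3·(-5) + 3 = 193, RHS = 2·(-5) = -10; 193 ≥ -10 — holds

The claim holds here, so x = -5 is not a counterexample. (A counterexample exists elsewhere, e.g. x = 1.)

Answer: No, x = -5 is not a counterexample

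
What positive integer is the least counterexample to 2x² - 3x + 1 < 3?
Testing positive integers:
x = 1: LHS = 2·1² - 3·1 + 1 = 0; 0 < 3 — holds
x = 2: LHS = 2·2² - 3·2 + 1 = 3; 3 < 3 — FAILS  ← smallest positive counterexample

Answer: x = 2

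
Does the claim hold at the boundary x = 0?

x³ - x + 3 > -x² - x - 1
x = 0: LHS = 0³ - 0 + 3 = 3, RHS = -0² - 0 - 1 = -1; 3 > -1 — holds

The relation is satisfied at x = 0.

Answer: Yes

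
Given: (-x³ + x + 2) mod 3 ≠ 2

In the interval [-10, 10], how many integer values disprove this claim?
Counterexamples in [-10, 10]: {-10, -9, -8, -7, -6, -5, -4, -3, -2, -1, 0, 1, 2, 3, 4, 5, 6, 7, 8, 9, 10}.

Counting them gives 21 values.

Answer: 21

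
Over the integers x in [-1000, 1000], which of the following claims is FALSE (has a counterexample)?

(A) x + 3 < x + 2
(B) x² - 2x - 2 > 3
(A) x = 0: LHS = 0 + 3 = 3, RHS = 0 + 2 = 2; 3 < 2 — FAILS
(B) x = 0: LHS = 0² - 2·0 - 2 = -2; -2 > 3 — FAILS

Answer: Both A and B are false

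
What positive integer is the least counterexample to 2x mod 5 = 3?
Testing positive integers:
x = 1: LHS = (2·1) mod 5 = 2 mod 5 = 2; 2 = 3 — FAILS  ← smallest positive counterexample

Answer: x = 1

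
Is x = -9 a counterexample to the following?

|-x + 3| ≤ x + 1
Substitute x = -9 into the relation:
x = -9: LHS = |-(-9) + 3| = |12| = 12, RHS = (-9) + 1 = -8; 12 ≤ -8 — FAILS

Since the claim fails at x = -9, this value is a counterexample.

Answer: Yes, x = -9 is a counterexample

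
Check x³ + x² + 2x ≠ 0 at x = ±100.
x = 100: LHS = 100³ + 100² + 2·100 = 1010200; 1010200 ≠ 0 — holds
x = -100: LHS = (-100)³ + (-100)² + 2·(-100) = -990200; -990200 ≠ 0 — holds

Answer: Yes, holds for both x = 100 and x = -100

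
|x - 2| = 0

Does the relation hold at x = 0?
x = 0: LHS = |0 - 2| = |-2| = 2; 2 = 0 — FAILS

The relation fails at x = 0, so x = 0 is a counterexample.

Answer: No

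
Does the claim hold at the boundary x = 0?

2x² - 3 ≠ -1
x = 0: LHS = 2·0² - 3 = -3; -3 ≠ -1 — holds

The relation is satisfied at x = 0.

Answer: Yes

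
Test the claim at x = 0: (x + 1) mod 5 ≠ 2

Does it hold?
x = 0: LHS = (0 + 1) mod 5 = 1 mod 5 = 1; 1 ≠ 2 — holds

The relation is satisfied at x = 0.

Answer: Yes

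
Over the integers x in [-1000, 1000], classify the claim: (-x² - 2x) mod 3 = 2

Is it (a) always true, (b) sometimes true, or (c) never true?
For a polynomial with integer coefficients, its value mod 3 depends only on x mod 3, so it suffices to check one representative of each residue class, x = 0, 1, 2:
x = 0: LHS = (-0² - 2·0) mod 3 = 0 mod 3 = 0; 0 = 2 — FAILS
x = 1: LHS = (-1² - 2·1) mod 3 = (-3) mod 3 = 0; 0 = 2 — FAILS
x = 2: LHS = (-2² - 2·2) mod 3 = (-8) mod 3 = 1; 1 = 2 — FAILS
The relation fails in every residue class, so the claimed relation (=) fails for every integer in [-1000, 1000].

No integer in the range satisfies it.

Answer: Never true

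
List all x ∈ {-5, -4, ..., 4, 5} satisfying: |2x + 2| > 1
Holds for: {-5, -4, -3, -2, 0, 1, 2, 3, 4, 5}
Fails for: {-1}

Answer: {-5, -4, -3, -2, 0, 1, 2, 3, 4, 5}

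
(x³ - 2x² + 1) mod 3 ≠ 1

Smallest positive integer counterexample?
Testing positive integers:
x = 1: LHS = (1³ - 2·1² + 1) mod 3 = 0 mod 3 = 0; 0 ≠ 1 — holds
x = 2: LHS = (2³ - 2·2² + 1) mod 3 = 1 mod 3 = 1; 1 ≠ 1 — FAILS  ← smallest positive counterexample

Answer: x = 2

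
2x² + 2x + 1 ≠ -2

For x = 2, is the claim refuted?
Substitute x = 2 into the relation:
x = 2: LHS = 2·2² + 2·2 + 1 = 13; 13 ≠ -2 — holds

The relation holds at x = 2, so it is not a counterexample.

Answer: No, x = 2 is not a counterexample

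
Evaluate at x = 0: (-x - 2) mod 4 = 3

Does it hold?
x = 0: LHS = (-0 - 2) mod 4 = (-2) mod 4 = 2; 2 = 3 — FAILS

The relation fails at x = 0, so x = 0 is a counterexample.

Answer: No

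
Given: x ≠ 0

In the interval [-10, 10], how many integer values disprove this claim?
Counterexamples in [-10, 10]: {0}.

Counting them gives 1 values.

Answer: 1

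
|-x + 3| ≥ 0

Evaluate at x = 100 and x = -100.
x = 100: LHS = |-100 + 3| = |-97| = 97; 97 ≥ 0 — holds
x = -100: LHS = |-(-100) + 3| = |103| = 103; 103 ≥ 0 — holds

Answer: Yes, holds for both x = 100 and x = -100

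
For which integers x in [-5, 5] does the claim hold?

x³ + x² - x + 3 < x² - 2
Holds for: {-5, -4, -3, -2}
Fails for: {-1, 0, 1, 2, 3, 4, 5}

Answer: {-5, -4, -3, -2}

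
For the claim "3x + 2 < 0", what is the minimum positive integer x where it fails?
Testing positive integers:
x = 1: LHS = 3·1 + 2 = 5; 5 < 0 — FAILS  ← smallest positive counterexample

Answer: x = 1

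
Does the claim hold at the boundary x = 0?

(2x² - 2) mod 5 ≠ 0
x = 0: LHS = (2·0² - 2) mod 5 = (-2) mod 5 = 3; 3 ≠ 0 — holds

The relation is satisfied at x = 0.

Answer: Yes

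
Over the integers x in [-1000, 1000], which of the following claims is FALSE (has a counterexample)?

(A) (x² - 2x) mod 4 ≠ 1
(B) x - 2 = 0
(A) For a polynomial with integer coefficients, its value mod 4 depends only on x mod 4, so it suffices to check one representative of each residue class, x = 0, 1, 2, 3:
x = 0: LHS = (0² - 2·0) mod 4 = 0 mod 4 = 0; 0 ≠ 1 — holds
x = 1: LHS = (1² - 2·1) mod 4 = (-1) mod 4 = 3; 3 ≠ 1 — holds
x = 2: LHS = (2² - 2·2) mod 4 = 0 mod 4 = 0; 0 ≠ 1 — holds
x = 3: LHS = (3² - 2·3) mod 4 = 3 mod 4 = 3; 3 ≠ 1 — holds
The relation holds in every residue class, so the relation holds for every integer in [-1000, 1000].

(B) x = 0: LHS = 0 - 2 = -2; -2 = 0 — FAILS

Only (B) has a counterexample.

Answer: B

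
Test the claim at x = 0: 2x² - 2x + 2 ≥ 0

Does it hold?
x = 0: LHS = 2·0² - 2·0 + 2 = 2; 2 ≥ 0 — holds

The relation is satisfied at x = 0.

Answer: Yes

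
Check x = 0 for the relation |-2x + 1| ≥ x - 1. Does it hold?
x = 0: LHS = |-2·0 + 1| = |1| = 1, RHS = 0 - 1 = -1; 1 ≥ -1 — holds

The relation is satisfied at x = 0.

Answer: Yes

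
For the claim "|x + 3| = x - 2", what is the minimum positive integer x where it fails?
Testing positive integers:
x = 1: LHS = |1 + 3| = |4| = 4, RHS = 1 - 2 = -1; 4 = -1 — FAILS  ← smallest positive counterexample

Answer: x = 1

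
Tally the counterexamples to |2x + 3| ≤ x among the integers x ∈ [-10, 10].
Counterexamples in [-10, 10]: {-10, -9, -8, -7, -6, -5, -4, -3, -2, -1, 0, 1, 2, 3, 4, 5, 6, 7, 8, 9, 10}.

Counting them gives 21 values.

Answer: 21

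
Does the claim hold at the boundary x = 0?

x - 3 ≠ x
x = 0: LHS = 0 - 3 = -3; -3 ≠ 0 — holds

The relation is satisfied at x = 0.

Answer: Yes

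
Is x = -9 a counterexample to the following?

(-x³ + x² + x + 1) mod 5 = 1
Substitute x = -9 into the relation:
x = -9: LHS = (-(-9)³ + (-9)² + (-9) + 1) mod 5 = 802 mod 5 = 2; 2 = 1 — FAILS

Since the claim fails at x = -9, this value is a counterexample.

Answer: Yes, x = -9 is a counterexample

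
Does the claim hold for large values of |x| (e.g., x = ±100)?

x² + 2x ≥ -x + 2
x = 100: LHS = 100² + 2·100 = 10200, RHS = -100 + 2 = -98; 10200 ≥ -98 — holds
x = -100: LHS = (-100)² + 2·(-100) = 9800, RHS = -(-100) + 2 = 102; 9800 ≥ 102 — holds

Answer: Yes, holds for both x = 100 and x = -100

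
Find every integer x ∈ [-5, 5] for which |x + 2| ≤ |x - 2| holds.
Holds for: {-5, -4, -3, -2, -1, 0}
Fails for: {1, 2, 3, 4, 5}

Answer: {-5, -4, -3, -2, -1, 0}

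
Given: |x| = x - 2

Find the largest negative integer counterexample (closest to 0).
Testing negative integers from -1 downward:
x = -1: LHS = |-1| = 1, RHS = (-1) - 2 = -3; 1 = -3 — FAILS  ← closest negative counterexample to 0

Answer: x = -1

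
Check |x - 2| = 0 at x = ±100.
x = 100: LHS = |100 - 2| = |98| = 98; 98 = 0 — FAILS
x = -100: LHS = |(-100) - 2| = |-102| = 102; 102 = 0 — FAILS

Answer: No, fails for both x = 100 and x = -100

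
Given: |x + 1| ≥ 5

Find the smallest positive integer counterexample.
Testing positive integers:
x = 1: LHS = |1 + 1| = |2| = 2; 2 ≥ 5 — FAILS  ← smallest positive counterexample

Answer: x = 1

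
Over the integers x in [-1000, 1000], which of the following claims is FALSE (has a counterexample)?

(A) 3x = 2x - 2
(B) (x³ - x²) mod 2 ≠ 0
(A) x = 0: LHS = 3·0 = 0, RHS = 2·0 - 2 = -2; 0 = -2 — FAILS
(B) x = 0: LHS = (0³ - 0²) mod 2 = 0 mod 2 = 0; 0 ≠ 0 — FAILS

Answer: Both A and B are false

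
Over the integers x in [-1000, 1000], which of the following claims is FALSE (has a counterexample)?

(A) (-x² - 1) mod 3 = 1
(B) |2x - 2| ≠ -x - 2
(A) x = 0: LHS = (-0² - 1) mod 3 = (-1) mod 3 = 2; 2 = 1 — FAILS

(B) Over all integers in [-1000, 1000], LHS − RHS is always positive; it is smallest at x = 1, where it equals 3:
x = 1: LHS = |2·1 - 2| = |0| = 0, RHS = -1 - 2 = -3; 0 ≠ -3 — holds
At the ends of the range:
x = -1000: LHS = |2·(-1000) - 2| = |-2002| = 2002, RHS = -(-1000) - 2 = 998; 2002 ≠ 998 — holds
x = 1000: LHS = |2·1000 - 2| = |1998| = 1998, RHS = -1000 - 2 = -1002; 1998 ≠ -1002 — holds
Hence LHS − RHS is never 0, i.e. the two sides are never equal, so the relation holds for every integer in [-1000, 1000].

Only (A) has a counterexample.

Answer: A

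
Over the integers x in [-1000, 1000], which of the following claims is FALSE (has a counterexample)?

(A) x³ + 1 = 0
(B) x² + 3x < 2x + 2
(A) x = 0: LHS = 0³ + 1 = 1; 1 = 0 — FAILS
(B) x = 1: LHS = 1² + 3·1 = 4, RHS = 2·1 + 2 = 4; 4 < 4 — FAILS

Answer: Both A and B are false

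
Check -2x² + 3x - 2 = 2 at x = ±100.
x = 100: LHS = -2·100² + 3·100 - 2 = -19702; -19702 = 2 — FAILS
x = -100: LHS = -2·(-100)² + 3·(-100) - 2 = -20302; -20302 = 2 — FAILS

Answer: No, fails for both x = 100 and x = -100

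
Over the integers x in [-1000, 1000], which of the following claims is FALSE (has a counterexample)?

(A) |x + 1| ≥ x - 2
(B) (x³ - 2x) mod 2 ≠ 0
(A) Over all integers in [-1000, 1000], LHS − RHS is smallest at x = 0, where it equals 3:
x = 0: LHS = |0 + 1| = |1| = 1, RHS = 0 - 2 = -2; 1 ≥ -2 — holds
At the ends of the range:
x = -1000: LHS = |(-1000) + 1| = |-999| = 999, RHS = (-1000) - 2 = -1002; 999 ≥ -1002 — holds
x = 1000: LHS = |1000 + 1| = |1001| = 1001, RHS = 1000 - 2 = 998; 1001 ≥ 998 — holds
Hence LHS − RHS is never negative, i.e. LHS ≥ RHS throughout, so the relation holds for every integer in [-1000, 1000].

(B) x = 0: LHS = (0³ - 2·0) mod 2 = 0 mod 2 = 0; 0 ≠ 0 — FAILS

Only (B) has a counterexample.

Answer: B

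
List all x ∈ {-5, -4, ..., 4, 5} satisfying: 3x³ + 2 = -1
Holds for: {-1}
Fails for: {-5, -4, -3, -2, 0, 1, 2, 3, 4, 5}

Answer: {-1}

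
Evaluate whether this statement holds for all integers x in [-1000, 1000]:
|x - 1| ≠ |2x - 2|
The claim fails at x = 1:
x = 1: LHS = |1 - 1| = |0| = 0, RHS = |2·1 - 2| = |0| = 0; 0 ≠ 0 — FAILS

Because a single integer refutes it, the statement is false.

Answer: False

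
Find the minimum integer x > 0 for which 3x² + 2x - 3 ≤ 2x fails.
Testing positive integers:
x = 1: LHS = 3·1² + 2·1 - 3 = 2, RHS = 2·1 = 2; 2 ≤ 2 — holds
x = 2: LHS = 3·2² + 2·2 - 3 = 13, RHS = 2·2 = 4; 13 ≤ 4 — FAILS  ← smallest positive counterexample

Answer: x = 2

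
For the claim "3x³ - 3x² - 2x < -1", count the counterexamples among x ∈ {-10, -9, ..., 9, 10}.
Counterexamples in [-10, 10]: {0, 2, 3, 4, 5, 6, 7, 8, 9, 10}.

Counting them gives 10 values.

Answer: 10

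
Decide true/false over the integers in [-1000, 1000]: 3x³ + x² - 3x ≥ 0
The claim fails at x = -2:
x = -2: LHS = 3·(-2)³ + (-2)² - 3·(-2) = -14; -14 ≥ 0 — FAILS

Because a single integer refutes it, the statement is false.

Answer: False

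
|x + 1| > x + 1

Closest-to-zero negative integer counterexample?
Testing negative integers from -1 downward:
x = -1: LHS = |(-1) + 1| = |0| = 0, RHS = (-1) + 1 = 0; 0 > 0 — FAILS  ← closest negative counterexample to 0

Answer: x = -1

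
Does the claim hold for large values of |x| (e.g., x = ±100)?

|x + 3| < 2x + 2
x = 100: LHS = |100 + 3| = |103| = 103, RHS = 2·100 + 2 = 202; 103 < 202 — holds
x = -100: LHS = |(-100) + 3| = |-97| = 97, RHS = 2·(-100) + 2 = -198; 97 < -198 — FAILS

Answer: Partially: holds for x = 100, fails for x = -100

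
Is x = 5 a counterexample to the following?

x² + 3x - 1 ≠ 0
Substitute x = 5 into the relation:
x = 5: LHS = 5² + 3·5 - 1 = 39; 39 ≠ 0 — holds

The relation holds at x = 5, so it is not a counterexample.

Answer: No, x = 5 is not a counterexample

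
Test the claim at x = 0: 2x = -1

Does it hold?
x = 0: LHS = 2·0 = 0; 0 = -1 — FAILS

The relation fails at x = 0, so x = 0 is a counterexample.

Answer: No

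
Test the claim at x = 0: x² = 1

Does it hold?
x = 0: LHS = 0² = 0; 0 = 1 — FAILS

The relation fails at x = 0, so x = 0 is a counterexample.

Answer: No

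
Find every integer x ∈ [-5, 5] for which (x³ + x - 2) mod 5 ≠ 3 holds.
Holds for: {-4, -1, 1, 4}
Fails for: {-5, -3, -2, 0, 2, 3, 5}

Answer: {-4, -1, 1, 4}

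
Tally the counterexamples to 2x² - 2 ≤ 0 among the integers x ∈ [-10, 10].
Counterexamples in [-10, 10]: {-10, -9, -8, -7, -6, -5, -4, -3, -2, 2, 3, 4, 5, 6, 7, 8, 9, 10}.

Counting them gives 18 values.

Answer: 18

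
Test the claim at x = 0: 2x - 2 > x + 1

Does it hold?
x = 0: LHS = 2·0 - 2 = -2, RHS = 0 + 1 = 1; -2 > 1 — FAILS

The relation fails at x = 0, so x = 0 is a counterexample.

Answer: No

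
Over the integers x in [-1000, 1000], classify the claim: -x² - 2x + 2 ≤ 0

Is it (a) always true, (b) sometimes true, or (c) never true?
Holds at x = 1: LHS = -1² - 2·1 + 2 = -1; -1 ≤ 0 — holds
Fails at x = 0: LHS = -0² - 2·0 + 2 = 2; 2 ≤ 0 — FAILS
It is satisfied by some integers in the range but not all.

Answer: Sometimes true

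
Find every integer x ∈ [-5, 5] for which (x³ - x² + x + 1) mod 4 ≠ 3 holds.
Holds for: {-5, -4, -3, -1, 0, 1, 3, 4, 5}
Fails for: {-2, 2}

Answer: {-5, -4, -3, -1, 0, 1, 3, 4, 5}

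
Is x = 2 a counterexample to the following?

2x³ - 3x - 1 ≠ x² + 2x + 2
Substitute x = 2 into the relation:
x = 2: LHS = 2·2³ - 3·2 - 1 = 9, RHS = 2² + 2·2 + 2 = 10; 9 ≠ 10 — holds

The relation holds at x = 2, so it is not a counterexample.

Answer: No, x = 2 is not a counterexample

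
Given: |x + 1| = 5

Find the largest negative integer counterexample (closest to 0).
Testing negative integers from -1 downward:
x = -1: LHS = |(-1) + 1| = |0| = 0; 0 = 5 — FAILS  ← closest negative counterexample to 0

Answer: x = -1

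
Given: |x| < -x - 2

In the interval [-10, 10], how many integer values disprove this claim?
Counterexamples in [-10, 10]: {-10, -9, -8, -7, -6, -5, -4, -3, -2, -1, 0, 1, 2, 3, 4, 5, 6, 7, 8, 9, 10}.

Counting them gives 21 values.

Answer: 21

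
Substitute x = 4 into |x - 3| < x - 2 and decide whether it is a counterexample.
Substitute x = 4 into the relation:
x = 4: LHS = |4 - 3| = |1| = 1, RHS = 4 - 2 = 2; 1 < 2 — holds

The claim holds here, so x = 4 is not a counterexample. (A counterexample exists elsewhere, e.g. x = 0.)

Answer: No, x = 4 is not a counterexample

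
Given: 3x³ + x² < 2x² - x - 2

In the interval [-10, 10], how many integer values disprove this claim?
Counterexamples in [-10, 10]: {0, 1, 2, 3, 4, 5, 6, 7, 8, 9, 10}.

Counting them gives 11 values.

Answer: 11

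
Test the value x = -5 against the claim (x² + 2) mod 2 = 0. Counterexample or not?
Substitute x = -5 into the relation:
x = -5: LHS = ((-5)² + 2) mod 2 = 27 mod 2 = 1; 1 = 0 — FAILS

Since the claim fails at x = -5, this value is a counterexample.

Answer: Yes, x = -5 is a counterexample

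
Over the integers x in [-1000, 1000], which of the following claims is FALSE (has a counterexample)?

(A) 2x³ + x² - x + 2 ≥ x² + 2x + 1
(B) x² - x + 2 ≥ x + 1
(A) x = -2: LHS = 2·(-2)³ + (-2)² - (-2) + 2 = -8, RHS = (-2)² + 2·(-2) + 1 = 1; -8 ≥ 1 — FAILS

(B) Over all integers in [-1000, 1000], LHS − RHS is smallest at x = 1, where it equals 0:
x = 1: LHS = 1² - 1 + 2 = 2, RHS = 1 + 1 = 2; 2 ≥ 2 — holds
At the ends of the range:
x = -1000: LHS = (-1000)² - (-1000) + 2 = 1001002, RHS = (-1000) + 1 = -999; 1001002 ≥ -999 — holds
x = 1000: LHS = 1000² - 1000 + 2 = 999002, RHS = 1000 + 1 = 1001; 999002 ≥ 1001 — holds
Hence LHS − RHS is never negative, i.e. LHS ≥ RHS throughout, so the relation holds for every integer in [-1000, 1000].

Only (A) has a counterexample.

Answer: A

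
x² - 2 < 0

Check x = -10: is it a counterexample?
Substitute x = -10 into the relation:
x = -10: LHS = (-10)² - 2 = 98; 98 < 0 — FAILS

Since the claim fails at x = -10, this value is a counterexample.

Answer: Yes, x = -10 is a counterexample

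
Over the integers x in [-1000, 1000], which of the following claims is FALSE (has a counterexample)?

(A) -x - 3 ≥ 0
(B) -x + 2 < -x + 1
(A) x = 0: LHS = -0 - 3 = -3; -3 ≥ 0 — FAILS
(B) x = 0: LHS = -0 + 2 = 2, RHS = -0 + 1 = 1; 2 < 1 — FAILS

Answer: Both A and B are false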